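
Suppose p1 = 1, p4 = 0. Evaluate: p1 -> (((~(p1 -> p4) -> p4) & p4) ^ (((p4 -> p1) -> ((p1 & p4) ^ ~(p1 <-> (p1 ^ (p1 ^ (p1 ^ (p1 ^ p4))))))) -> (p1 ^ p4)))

p1 -> p4 = 1 -> 0 = 0
~(p1 -> p4) = ~0 = 1
~(p1 -> p4) -> p4 = 1 -> 0 = 0
(~(p1 -> p4) -> p4) & p4 = 0 & 0 = 0
p4 -> p1 = 0 -> 1 = 1
p1 & p4 = 1 & 0 = 0
p1 ^ p4 = 1 ^ 0 = 1
p1 ^ (p1 ^ p4) = 1 ^ 1 = 0
p1 ^ (p1 ^ (p1 ^ p4)) = 1 ^ 0 = 1
p1 ^ (p1 ^ (p1 ^ (p1 ^ p4))) = 1 ^ 1 = 0
p1 <-> (p1 ^ (p1 ^ (p1 ^ (p1 ^ p4)))) = 1 <-> 0 = 0
~(p1 <-> (p1 ^ (p1 ^ (p1 ^ (p1 ^ p4))))) = ~0 = 1
(p1 & p4) ^ ~(p1 <-> (p1 ^ (p1 ^ (p1 ^ (p1 ^ p4))))) = 0 ^ 1 = 1
(p4 -> p1) -> ((p1 & p4) ^ ~(p1 <-> (p1 ^ (p1 ^ (p1 ^ (p1 ^ p4)))))) = 1 -> 1 = 1
p1 ^ p4 = 1 ^ 0 = 1
((p4 -> p1) -> ((p1 & p4) ^ ~(p1 <-> (p1 ^ (p1 ^ (p1 ^ (p1 ^ p4))))))) -> (p1 ^ p4) = 1 -> 1 = 1
((~(p1 -> p4) -> p4) & p4) ^ (((p4 -> p1) -> ((p1 & p4) ^ ~(p1 <-> (p1 ^ (p1 ^ (p1 ^ (p1 ^ p4))))))) -> (p1 ^ p4)) = 0 ^ 1 = 1
p1 -> (((~(p1 -> p4) -> p4) & p4) ^ (((p4 -> p1) -> ((p1 & p4) ^ ~(p1 <-> (p1 ^ (p1 ^ (p1 ^ (p1 ^ p4))))))) -> (p1 ^ p4))) = 1 -> 1 = 1

1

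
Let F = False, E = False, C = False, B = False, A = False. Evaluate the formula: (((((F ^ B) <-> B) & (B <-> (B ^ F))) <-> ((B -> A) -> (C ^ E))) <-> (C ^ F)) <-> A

False

F ^ B = False ^ False = False
(F ^ B) <-> B = False <-> False = True
B ^ F = False ^ False = False
B <-> (B ^ F) = False <-> False = True
((F ^ B) <-> B) & (B <-> (B ^ F)) = True & True = True
B -> A = False -> False = True
C ^ E = False ^ False = False
(B -> A) -> (C ^ E) = True -> False = False
(((F ^ B) <-> B) & (B <-> (B ^ F))) <-> ((B -> A) -> (C ^ E)) = True <-> False = False
C ^ F = False ^ False = False
((((F ^ B) <-> B) & (B <-> (B ^ F))) <-> ((B -> A) -> (C ^ E))) <-> (C ^ F) = False <-> False = True
(((((F ^ B) <-> B) & (B <-> (B ^ F))) <-> ((B -> A) -> (C ^ E))) <-> (C ^ F)) <-> A = True <-> False = False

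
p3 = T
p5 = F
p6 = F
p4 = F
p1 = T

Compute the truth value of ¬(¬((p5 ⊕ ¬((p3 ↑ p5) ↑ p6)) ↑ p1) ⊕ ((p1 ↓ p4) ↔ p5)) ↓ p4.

T

p3 ↑ p5 = T ↑ F = T
(p3 ↑ p5) ↑ p6 = T ↑ F = T
¬((p3 ↑ p5) ↑ p6) = ¬T = F
p5 ⊕ ¬((p3 ↑ p5) ↑ p6) = F ⊕ F = F
(p5 ⊕ ¬((p3 ↑ p5) ↑ p6)) ↑ p1 = F ↑ T = T
¬((p5 ⊕ ¬((p3 ↑ p5) ↑ p6)) ↑ p1) = ¬T = F
p1 ↓ p4 = T ↓ F = F
(p1 ↓ p4) ↔ p5 = F ↔ F = T
¬((p5 ⊕ ¬((p3 ↑ p5) ↑ p6)) ↑ p1) ⊕ ((p1 ↓ p4) ↔ p5) = F ⊕ T = T
¬(¬((p5 ⊕ ¬((p3 ↑ p5) ↑ p6)) ↑ p1) ⊕ ((p1 ↓ p4) ↔ p5)) = ¬T = F
¬(¬((p5 ⊕ ¬((p3 ↑ p5) ↑ p6)) ↑ p1) ⊕ ((p1 ↓ p4) ↔ p5)) ↓ p4 = F ↓ F = T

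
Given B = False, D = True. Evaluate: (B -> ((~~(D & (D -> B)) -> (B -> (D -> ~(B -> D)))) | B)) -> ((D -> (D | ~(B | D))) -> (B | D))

Substituting B=False, D=True:
D -> B = True -> False = False
D & (D -> B) = True & False = False
~(D & (D -> B)) = ~False = True
~~(D & (D -> B)) = ~True = False
B -> D = False -> True = True
~(B -> D) = ~True = False
D -> ~(B -> D) = True -> False = False
B -> (D -> ~(B -> D)) = False -> False = True
~~(D & (D -> B)) -> (B -> (D -> ~(B -> D))) = False -> True = True
(~~(D & (D -> B)) -> (B -> (D -> ~(B -> D)))) | B = True | False = True
B -> ((~~(D & (D -> B)) -> (B -> (D -> ~(B -> D)))) | B) = False -> True = True
B | D = False | True = True
~(B | D) = ~True = False
D | ~(B | D) = True | False = True
D -> (D | ~(B | D)) = True -> True = True
B | D = False | True = True
(D -> (D | ~(B | D))) -> (B | D) = True -> True = True
(B -> ((~~(D & (D -> B)) -> (B -> (D -> ~(B -> D)))) | B)) -> ((D -> (D | ~(B | D))) -> (B | D)) = True -> True = True

True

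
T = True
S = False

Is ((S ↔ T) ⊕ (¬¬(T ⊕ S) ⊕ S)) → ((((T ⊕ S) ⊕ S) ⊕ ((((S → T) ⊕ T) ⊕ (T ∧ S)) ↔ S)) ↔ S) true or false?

True

S ↔ T = False ↔ True = False
T ⊕ S = True ⊕ False = True
¬(T ⊕ S) = ¬True = False
¬¬(T ⊕ S) = ¬False = True
¬¬(T ⊕ S) ⊕ S = True ⊕ False = True
(S ↔ T) ⊕ (¬¬(T ⊕ S) ⊕ S) = False ⊕ True = True
T ⊕ S = True ⊕ False = True
(T ⊕ S) ⊕ S = True ⊕ False = True
S → T = False → True = True
(S → T) ⊕ T = True ⊕ True = False
T ∧ S = True ∧ False = False
((S → T) ⊕ T) ⊕ (T ∧ S) = False ⊕ False = False
(((S → T) ⊕ T) ⊕ (T ∧ S)) ↔ S = False ↔ False = True
((T ⊕ S) ⊕ S) ⊕ ((((S → T) ⊕ T) ⊕ (T ∧ S)) ↔ S) = True ⊕ True = False
(((T ⊕ S) ⊕ S) ⊕ ((((S → T) ⊕ T) ⊕ (T ∧ S)) ↔ S)) ↔ S = False ↔ False = True
((S ↔ T) ⊕ (¬¬(T ⊕ S) ⊕ S)) → ((((T ⊕ S) ⊕ S) ⊕ ((((S → T) ⊕ T) ⊕ (T ∧ S)) ↔ S)) ↔ S) = True → True = True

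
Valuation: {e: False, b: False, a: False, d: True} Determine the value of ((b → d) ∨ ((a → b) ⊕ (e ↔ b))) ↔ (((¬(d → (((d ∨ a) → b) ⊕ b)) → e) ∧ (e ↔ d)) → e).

True

b → d = False → True = True
a → b = False → False = True
e ↔ b = False ↔ False = True
(a → b) ⊕ (e ↔ b) = True ⊕ True = False
(b → d) ∨ ((a → b) ⊕ (e ↔ b)) = True ∨ False = True
d ∨ a = True ∨ False = True
(d ∨ a) → b = True → False = False
((d ∨ a) → b) ⊕ b = False ⊕ False = False
d → (((d ∨ a) → b) ⊕ b) = True → False = False
¬(d → (((d ∨ a) → b) ⊕ b)) = ¬False = True
¬(d → (((d ∨ a) → b) ⊕ b)) → e = True → False = False
e ↔ d = False ↔ True = False
(¬(d → (((d ∨ a) → b) ⊕ b)) → e) ∧ (e ↔ d) = False ∧ False = False
((¬(d → (((d ∨ a) → b) ⊕ b)) → e) ∧ (e ↔ d)) → e = False → False = True
((b → d) ∨ ((a → b) ⊕ (e ↔ b))) ↔ (((¬(d → (((d ∨ a) → b) ⊕ b)) → e) ∧ (e ↔ d)) → e) = True ↔ True = True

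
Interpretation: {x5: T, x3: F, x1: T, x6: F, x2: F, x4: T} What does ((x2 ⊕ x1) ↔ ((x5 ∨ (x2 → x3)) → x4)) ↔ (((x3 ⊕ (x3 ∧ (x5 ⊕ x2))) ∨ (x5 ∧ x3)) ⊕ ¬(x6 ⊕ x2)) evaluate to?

x2 ⊕ x1 = F ⊕ T = T
x2 → x3 = F → F = T
x5 ∨ (x2 → x3) = T ∨ T = T
(x5 ∨ (x2 → x3)) → x4 = T → T = T
(x2 ⊕ x1) ↔ ((x5 ∨ (x2 → x3)) → x4) = T ↔ T = T
x5 ⊕ x2 = T ⊕ F = T
x3 ∧ (x5 ⊕ x2) = F ∧ T = F
x3 ⊕ (x3 ∧ (x5 ⊕ x2)) = F ⊕ F = F
x5 ∧ x3 = T ∧ F = F
(x3 ⊕ (x3 ∧ (x5 ⊕ x2))) ∨ (x5 ∧ x3) = F ∨ F = F
x6 ⊕ x2 = F ⊕ F = F
¬(x6 ⊕ x2) = ¬F = T
((x3 ⊕ (x3 ∧ (x5 ⊕ x2))) ∨ (x5 ∧ x3)) ⊕ ¬(x6 ⊕ x2) = F ⊕ T = T
((x2 ⊕ x1) ↔ ((x5 ∨ (x2 → x3)) → x4)) ↔ (((x3 ⊕ (x3 ∧ (x5 ⊕ x2))) ∨ (x5 ∧ x3)) ⊕ ¬(x6 ⊕ x2)) = T ↔ T = T

T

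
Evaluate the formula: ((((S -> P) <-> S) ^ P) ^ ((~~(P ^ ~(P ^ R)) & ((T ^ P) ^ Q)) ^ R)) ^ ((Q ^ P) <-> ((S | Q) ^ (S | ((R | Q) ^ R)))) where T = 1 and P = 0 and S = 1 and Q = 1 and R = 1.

S -> P = 1 -> 0 = 0
(S -> P) <-> S = 0 <-> 1 = 0
((S -> P) <-> S) ^ P = 0 ^ 0 = 0
P ^ R = 0 ^ 1 = 1
~(P ^ R) = ~1 = 0
P ^ ~(P ^ R) = 0 ^ 0 = 0
~(P ^ ~(P ^ R)) = ~0 = 1
~~(P ^ ~(P ^ R)) = ~1 = 0
T ^ P = 1 ^ 0 = 1
(T ^ P) ^ Q = 1 ^ 1 = 0
~~(P ^ ~(P ^ R)) & ((T ^ P) ^ Q) = 0 & 0 = 0
(~~(P ^ ~(P ^ R)) & ((T ^ P) ^ Q)) ^ R = 0 ^ 1 = 1
(((S -> P) <-> S) ^ P) ^ ((~~(P ^ ~(P ^ R)) & ((T ^ P) ^ Q)) ^ R) = 0 ^ 1 = 1
Q ^ P = 1 ^ 0 = 1
S | Q = 1 | 1 = 1
R | Q = 1 | 1 = 1
(R | Q) ^ R = 1 ^ 1 = 0
S | ((R | Q) ^ R) = 1 | 0 = 1
(S | Q) ^ (S | ((R | Q) ^ R)) = 1 ^ 1 = 0
(Q ^ P) <-> ((S | Q) ^ (S | ((R | Q) ^ R))) = 1 <-> 0 = 0
((((S -> P) <-> S) ^ P) ^ ((~~(P ^ ~(P ^ R)) & ((T ^ P) ^ Q)) ^ R)) ^ ((Q ^ P) <-> ((S | Q) ^ (S | ((R | Q) ^ R)))) = 1 ^ 0 = 1

1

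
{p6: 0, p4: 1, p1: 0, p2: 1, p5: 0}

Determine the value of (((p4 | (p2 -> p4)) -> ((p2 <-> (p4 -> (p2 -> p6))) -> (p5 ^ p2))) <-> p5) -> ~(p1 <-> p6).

1

p2 -> p4 = 1 -> 1 = 1
p4 | (p2 -> p4) = 1 | 1 = 1
p2 -> p6 = 1 -> 0 = 0
p4 -> (p2 -> p6) = 1 -> 0 = 0
p2 <-> (p4 -> (p2 -> p6)) = 1 <-> 0 = 0
p5 ^ p2 = 0 ^ 1 = 1
(p2 <-> (p4 -> (p2 -> p6))) -> (p5 ^ p2) = 0 -> 1 = 1
(p4 | (p2 -> p4)) -> ((p2 <-> (p4 -> (p2 -> p6))) -> (p5 ^ p2)) = 1 -> 1 = 1
((p4 | (p2 -> p4)) -> ((p2 <-> (p4 -> (p2 -> p6))) -> (p5 ^ p2))) <-> p5 = 1 <-> 0 = 0
p1 <-> p6 = 0 <-> 0 = 1
~(p1 <-> p6) = ~1 = 0
(((p4 | (p2 -> p4)) -> ((p2 <-> (p4 -> (p2 -> p6))) -> (p5 ^ p2))) <-> p5) -> ~(p1 <-> p6) = 0 -> 0 = 1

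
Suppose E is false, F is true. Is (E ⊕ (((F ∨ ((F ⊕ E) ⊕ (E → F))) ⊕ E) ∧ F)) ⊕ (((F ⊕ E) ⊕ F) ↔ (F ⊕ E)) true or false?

F ⊕ E = True ⊕ False = True
E → F = False → True = True
(F ⊕ E) ⊕ (E → F) = True ⊕ True = False
F ∨ ((F ⊕ E) ⊕ (E → F)) = True ∨ False = True
(F ∨ ((F ⊕ E) ⊕ (E → F))) ⊕ E = True ⊕ False = True
((F ∨ ((F ⊕ E) ⊕ (E → F))) ⊕ E) ∧ F = True ∧ True = True
E ⊕ (((F ∨ ((F ⊕ E) ⊕ (E → F))) ⊕ E) ∧ F) = False ⊕ True = True
F ⊕ E = True ⊕ False = True
(F ⊕ E) ⊕ F = True ⊕ True = False
F ⊕ E = True ⊕ False = True
((F ⊕ E) ⊕ F) ↔ (F ⊕ E) = False ↔ True = False
(E ⊕ (((F ∨ ((F ⊕ E) ⊕ (E → F))) ⊕ E) ∧ F)) ⊕ (((F ⊕ E) ⊕ F) ↔ (F ⊕ E)) = True ⊕ False = True

True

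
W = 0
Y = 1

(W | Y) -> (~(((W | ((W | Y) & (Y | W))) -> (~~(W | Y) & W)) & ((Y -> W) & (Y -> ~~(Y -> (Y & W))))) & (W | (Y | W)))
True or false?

Substituting W=0, Y=1:
W | Y = 0 | 1 = 1
W | Y = 0 | 1 = 1
Y | W = 1 | 0 = 1
(W | Y) & (Y | W) = 1 & 1 = 1
W | ((W | Y) & (Y | W)) = 0 | 1 = 1
W | Y = 0 | 1 = 1
~(W | Y) = ~1 = 0
~~(W | Y) = ~0 = 1
~~(W | Y) & W = 1 & 0 = 0
(W | ((W | Y) & (Y | W))) -> (~~(W | Y) & W) = 1 -> 0 = 0
Y -> W = 1 -> 0 = 0
Y & W = 1 & 0 = 0
Y -> (Y & W) = 1 -> 0 = 0
~(Y -> (Y & W)) = ~0 = 1
~~(Y -> (Y & W)) = ~1 = 0
Y -> ~~(Y -> (Y & W)) = 1 -> 0 = 0
(Y -> W) & (Y -> ~~(Y -> (Y & W))) = 0 & 0 = 0
((W | ((W | Y) & (Y | W))) -> (~~(W | Y) & W)) & ((Y -> W) & (Y -> ~~(Y -> (Y & W)))) = 0 & 0 = 0
~(((W | ((W | Y) & (Y | W))) -> (~~(W | Y) & W)) & ((Y -> W) & (Y -> ~~(Y -> (Y & W))))) = ~0 = 1
Y | W = 1 | 0 = 1
W | (Y | W) = 0 | 1 = 1
~(((W | ((W | Y) & (Y | W))) -> (~~(W | Y) & W)) & ((Y -> W) & (Y -> ~~(Y -> (Y & W))))) & (W | (Y | W)) = 1 & 1 = 1
(W | Y) -> (~(((W | ((W | Y) & (Y | W))) -> (~~(W | Y) & W)) & ((Y -> W) & (Y -> ~~(Y -> (Y & W))))) & (W | (Y | W))) = 1 -> 1 = 1

1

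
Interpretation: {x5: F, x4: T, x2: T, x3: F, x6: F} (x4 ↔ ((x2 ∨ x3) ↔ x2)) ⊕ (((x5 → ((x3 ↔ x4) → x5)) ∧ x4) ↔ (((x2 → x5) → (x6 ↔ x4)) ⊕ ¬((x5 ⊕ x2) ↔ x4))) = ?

x2 ∨ x3 = T ∨ F = T
(x2 ∨ x3) ↔ x2 = T ↔ T = T
x4 ↔ ((x2 ∨ x3) ↔ x2) = T ↔ T = T
x3 ↔ x4 = F ↔ T = F
(x3 ↔ x4) → x5 = F → F = T
x5 → ((x3 ↔ x4) → x5) = F → T = T
(x5 → ((x3 ↔ x4) → x5)) ∧ x4 = T ∧ T = T
x2 → x5 = T → F = F
x6 ↔ x4 = F ↔ T = F
(x2 → x5) → (x6 ↔ x4) = F → F = T
x5 ⊕ x2 = F ⊕ T = T
(x5 ⊕ x2) ↔ x4 = T ↔ T = T
¬((x5 ⊕ x2) ↔ x4) = ¬T = F
((x2 → x5) → (x6 ↔ x4)) ⊕ ¬((x5 ⊕ x2) ↔ x4) = T ⊕ F = T
((x5 → ((x3 ↔ x4) → x5)) ∧ x4) ↔ (((x2 → x5) → (x6 ↔ x4)) ⊕ ¬((x5 ⊕ x2) ↔ x4)) = T ↔ T = T
(x4 ↔ ((x2 ∨ x3) ↔ x2)) ⊕ (((x5 → ((x3 ↔ x4) → x5)) ∧ x4) ↔ (((x2 → x5) → (x6 ↔ x4)) ⊕ ¬((x5 ⊕ x2) ↔ x4))) = T ⊕ T = F

F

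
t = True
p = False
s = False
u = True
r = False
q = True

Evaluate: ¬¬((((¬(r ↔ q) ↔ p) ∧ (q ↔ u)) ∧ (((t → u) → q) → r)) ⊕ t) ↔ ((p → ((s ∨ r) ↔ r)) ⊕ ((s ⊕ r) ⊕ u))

False

r ↔ q = False ↔ True = False
¬(r ↔ q) = ¬False = True
¬(r ↔ q) ↔ p = True ↔ False = False
q ↔ u = True ↔ True = True
(¬(r ↔ q) ↔ p) ∧ (q ↔ u) = False ∧ True = False
t → u = True → True = True
(t → u) → q = True → True = True
((t → u) → q) → r = True → False = False
((¬(r ↔ q) ↔ p) ∧ (q ↔ u)) ∧ (((t → u) → q) → r) = False ∧ False = False
(((¬(r ↔ q) ↔ p) ∧ (q ↔ u)) ∧ (((t → u) → q) → r)) ⊕ t = False ⊕ True = True
¬((((¬(r ↔ q) ↔ p) ∧ (q ↔ u)) ∧ (((t → u) → q) → r)) ⊕ t) = ¬True = False
¬¬((((¬(r ↔ q) ↔ p) ∧ (q ↔ u)) ∧ (((t → u) → q) → r)) ⊕ t) = ¬False = True
s ∨ r = False ∨ False = False
(s ∨ r) ↔ r = False ↔ False = True
p → ((s ∨ r) ↔ r) = False → True = True
s ⊕ r = False ⊕ False = False
(s ⊕ r) ⊕ u = False ⊕ True = True
(p → ((s ∨ r) ↔ r)) ⊕ ((s ⊕ r) ⊕ u) = True ⊕ True = False
¬¬((((¬(r ↔ q) ↔ p) ∧ (q ↔ u)) ∧ (((t → u) → q) → r)) ⊕ t) ↔ ((p → ((s ∨ r) ↔ r)) ⊕ ((s ⊕ r) ⊕ u)) = True ↔ False = False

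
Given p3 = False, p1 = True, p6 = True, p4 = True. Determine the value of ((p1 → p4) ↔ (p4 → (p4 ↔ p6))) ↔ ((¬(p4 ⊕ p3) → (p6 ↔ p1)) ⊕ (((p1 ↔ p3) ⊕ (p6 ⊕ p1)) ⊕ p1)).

False

Substituting p3=False, p1=True, p6=True, p4=True:
p1 → p4 = True → True = True
p4 ↔ p6 = True ↔ True = True
p4 → (p4 ↔ p6) = True → True = True
(p1 → p4) ↔ (p4 → (p4 ↔ p6)) = True ↔ True = True
p4 ⊕ p3 = True ⊕ False = True
¬(p4 ⊕ p3) = ¬True = False
p6 ↔ p1 = True ↔ True = True
¬(p4 ⊕ p3) → (p6 ↔ p1) = False → True = True
p1 ↔ p3 = True ↔ False = False
p6 ⊕ p1 = True ⊕ True = False
(p1 ↔ p3) ⊕ (p6 ⊕ p1) = False ⊕ False = False
((p1 ↔ p3) ⊕ (p6 ⊕ p1)) ⊕ p1 = False ⊕ True = True
(¬(p4 ⊕ p3) → (p6 ↔ p1)) ⊕ (((p1 ↔ p3) ⊕ (p6 ⊕ p1)) ⊕ p1) = True ⊕ True = False
((p1 → p4) ↔ (p4 → (p4 ↔ p6))) ↔ ((¬(p4 ⊕ p3) → (p6 ↔ p1)) ⊕ (((p1 ↔ p3) ⊕ (p6 ⊕ p1)) ⊕ p1)) = True ↔ False = False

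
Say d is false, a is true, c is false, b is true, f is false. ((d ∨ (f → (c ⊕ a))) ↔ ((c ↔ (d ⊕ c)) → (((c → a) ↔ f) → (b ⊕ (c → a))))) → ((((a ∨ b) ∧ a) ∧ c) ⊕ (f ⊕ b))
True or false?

c ⊕ a = F ⊕ T = T
f → (c ⊕ a) = F → T = T
d ∨ (f → (c ⊕ a)) = F ∨ T = T
d ⊕ c = F ⊕ F = F
c ↔ (d ⊕ c) = F ↔ F = T
c → a = F → T = T
(c → a) ↔ f = T ↔ F = F
c → a = F → T = T
b ⊕ (c → a) = T ⊕ T = F
((c → a) ↔ f) → (b ⊕ (c → a)) = F → F = T
(c ↔ (d ⊕ c)) → (((c → a) ↔ f) → (b ⊕ (c → a))) = T → T = T
(d ∨ (f → (c ⊕ a))) ↔ ((c ↔ (d ⊕ c)) → (((c → a) ↔ f) → (b ⊕ (c → a)))) = T ↔ T = T
a ∨ b = T ∨ T = T
(a ∨ b) ∧ a = T ∧ T = T
((a ∨ b) ∧ a) ∧ c = T ∧ F = F
f ⊕ b = F ⊕ T = T
(((a ∨ b) ∧ a) ∧ c) ⊕ (f ⊕ b) = F ⊕ T = T
((d ∨ (f → (c ⊕ a))) ↔ ((c ↔ (d ⊕ c)) → (((c → a) ↔ f) → (b ⊕ (c → a))))) → ((((a ∨ b) ∧ a) ∧ c) ⊕ (f ⊕ b)) = T → T = T

T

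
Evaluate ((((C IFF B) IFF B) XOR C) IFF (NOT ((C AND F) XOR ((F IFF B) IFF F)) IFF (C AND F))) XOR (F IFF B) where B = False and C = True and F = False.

False

Substituting B=False, C=True, F=False:
C IFF B = True IFF False = False
(C IFF B) IFF B = False IFF False = True
((C IFF B) IFF B) XOR C = True XOR True = False
C AND F = True AND False = False
F IFF B = False IFF False = True
(F IFF B) IFF F = True IFF False = False
(C AND F) XOR ((F IFF B) IFF F) = False XOR False = False
NOT ((C AND F) XOR ((F IFF B) IFF F)) = NOT False = True
C AND F = True AND False = False
NOT ((C AND F) XOR ((F IFF B) IFF F)) IFF (C AND F) = True IFF False = False
(((C IFF B) IFF B) XOR C) IFF (NOT ((C AND F) XOR ((F IFF B) IFF F)) IFF (C AND F)) = False IFF False = True
F IFF B = False IFF False = True
((((C IFF B) IFF B) XOR C) IFF (NOT ((C AND F) XOR ((F IFF B) IFF F)) IFF (C AND F))) XOR (F IFF B) = True XOR True = False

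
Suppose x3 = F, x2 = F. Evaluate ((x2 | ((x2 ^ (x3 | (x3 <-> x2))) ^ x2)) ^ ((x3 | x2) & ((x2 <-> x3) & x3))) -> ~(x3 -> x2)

x3 <-> x2 = F <-> F = T
x3 | (x3 <-> x2) = F | T = T
x2 ^ (x3 | (x3 <-> x2)) = F ^ T = T
(x2 ^ (x3 | (x3 <-> x2))) ^ x2 = T ^ F = T
x2 | ((x2 ^ (x3 | (x3 <-> x2))) ^ x2) = F | T = T
x3 | x2 = F | F = F
x2 <-> x3 = F <-> F = T
(x2 <-> x3) & x3 = T & F = F
(x3 | x2) & ((x2 <-> x3) & x3) = F & F = F
(x2 | ((x2 ^ (x3 | (x3 <-> x2))) ^ x2)) ^ ((x3 | x2) & ((x2 <-> x3) & x3)) = T ^ F = T
x3 -> x2 = F -> F = T
~(x3 -> x2) = ~T = F
((x2 | ((x2 ^ (x3 | (x3 <-> x2))) ^ x2)) ^ ((x3 | x2) & ((x2 <-> x3) & x3))) -> ~(x3 -> x2) = T -> F = F

F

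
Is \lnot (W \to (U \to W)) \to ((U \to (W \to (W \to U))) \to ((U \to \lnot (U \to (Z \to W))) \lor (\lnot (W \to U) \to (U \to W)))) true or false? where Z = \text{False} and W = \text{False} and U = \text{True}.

\text{True}

U \to W = \text{True} \to \text{False} = \text{False}
W \to (U \to W) = \text{False} \to \text{False} = \text{True}
\lnot (W \to (U \to W)) = \lnot \text{True} = \text{False}
W \to U = \text{False} \to \text{True} = \text{True}
W \to (W \to U) = \text{False} \to \text{True} = \text{True}
U \to (W \to (W \to U)) = \text{True} \to \text{True} = \text{True}
Z \to W = \text{False} \to \text{False} = \text{True}
U \to (Z \to W) = \text{True} \to \text{True} = \text{True}
\lnot (U \to (Z \to W)) = \lnot \text{True} = \text{False}
U \to \lnot (U \to (Z \to W)) = \text{True} \to \text{False} = \text{False}
W \to U = \text{False} \to \text{True} = \text{True}
\lnot (W \to U) = \lnot \text{True} = \text{False}
U \to W = \text{True} \to \text{False} = \text{False}
\lnot (W \to U) \to (U \to W) = \text{False} \to \text{False} = \text{True}
(U \to \lnot (U \to (Z \to W))) \lor (\lnot (W \to U) \to (U \to W)) = \text{False} \lor \text{True} = \text{True}
(U \to (W \to (W \to U))) \to ((U \to \lnot (U \to (Z \to W))) \lor (\lnot (W \to U) \to (U \to W))) = \text{True} \to \text{True} = \text{True}
\lnot (W \to (U \to W)) \to ((U \to (W \to (W \to U))) \to ((U \to \lnot (U \to (Z \to W))) \lor (\lnot (W \to U) \to (U \to W)))) = \text{False} \to \text{True} = \text{True}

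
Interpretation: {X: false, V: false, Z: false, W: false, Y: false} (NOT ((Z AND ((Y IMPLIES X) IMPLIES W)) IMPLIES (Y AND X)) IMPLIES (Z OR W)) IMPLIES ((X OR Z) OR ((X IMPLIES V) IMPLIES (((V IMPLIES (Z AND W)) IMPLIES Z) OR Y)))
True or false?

false

Y IMPLIES X = false IMPLIES false = true
(Y IMPLIES X) IMPLIES W = true IMPLIES false = false
Z AND ((Y IMPLIES X) IMPLIES W) = false AND false = false
Y AND X = false AND false = false
(Z AND ((Y IMPLIES X) IMPLIES W)) IMPLIES (Y AND X) = false IMPLIES false = true
NOT ((Z AND ((Y IMPLIES X) IMPLIES W)) IMPLIES (Y AND X)) = NOT true = false
Z OR W = false OR false = false
NOT ((Z AND ((Y IMPLIES X) IMPLIES W)) IMPLIES (Y AND X)) IMPLIES (Z OR W) = false IMPLIES false = true
X OR Z = false OR false = false
X IMPLIES V = false IMPLIES false = true
Z AND W = false AND false = false
V IMPLIES (Z AND W) = false IMPLIES false = true
(V IMPLIES (Z AND W)) IMPLIES Z = true IMPLIES false = false
((V IMPLIES (Z AND W)) IMPLIES Z) OR Y = false OR false = false
(X IMPLIES V) IMPLIES (((V IMPLIES (Z AND W)) IMPLIES Z) OR Y) = true IMPLIES false = false
(X OR Z) OR ((X IMPLIES V) IMPLIES (((V IMPLIES (Z AND W)) IMPLIES Z) OR Y)) = false OR false = false
(NOT ((Z AND ((Y IMPLIES X) IMPLIES W)) IMPLIES (Y AND X)) IMPLIES (Z OR W)) IMPLIES ((X OR Z) OR ((X IMPLIES V) IMPLIES (((V IMPLIES (Z AND W)) IMPLIES Z) OR Y))) = true IMPLIES false = false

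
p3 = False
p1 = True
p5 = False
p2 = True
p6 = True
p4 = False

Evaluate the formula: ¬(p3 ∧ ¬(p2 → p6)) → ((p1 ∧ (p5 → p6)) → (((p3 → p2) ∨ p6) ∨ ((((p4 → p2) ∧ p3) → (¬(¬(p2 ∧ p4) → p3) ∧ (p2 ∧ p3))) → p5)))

True

Substituting p3=False, p1=True, p5=False, p2=True, p6=True, p4=False:
p2 → p6 = True → True = True
¬(p2 → p6) = ¬True = False
p3 ∧ ¬(p2 → p6) = False ∧ False = False
¬(p3 ∧ ¬(p2 → p6)) = ¬False = True
p5 → p6 = False → True = True
p1 ∧ (p5 → p6) = True ∧ True = True
p3 → p2 = False → True = True
(p3 → p2) ∨ p6 = True ∨ True = True
p4 → p2 = False → True = True
(p4 → p2) ∧ p3 = True ∧ False = False
p2 ∧ p4 = True ∧ False = False
¬(p2 ∧ p4) = ¬False = True
¬(p2 ∧ p4) → p3 = True → False = False
¬(¬(p2 ∧ p4) → p3) = ¬False = True
p2 ∧ p3 = True ∧ False = False
¬(¬(p2 ∧ p4) → p3) ∧ (p2 ∧ p3) = True ∧ False = False
((p4 → p2) ∧ p3) → (¬(¬(p2 ∧ p4) → p3) ∧ (p2 ∧ p3)) = False → False = True
(((p4 → p2) ∧ p3) → (¬(¬(p2 ∧ p4) → p3) ∧ (p2 ∧ p3))) → p5 = True → False = False
((p3 → p2) ∨ p6) ∨ ((((p4 → p2) ∧ p3) → (¬(¬(p2 ∧ p4) → p3) ∧ (p2 ∧ p3))) → p5) = True ∨ False = True
(p1 ∧ (p5 → p6)) → (((p3 → p2) ∨ p6) ∨ ((((p4 → p2) ∧ p3) → (¬(¬(p2 ∧ p4) → p3) ∧ (p2 ∧ p3))) → p5)) = True → True = True
¬(p3 ∧ ¬(p2 → p6)) → ((p1 ∧ (p5 → p6)) → (((p3 → p2) ∨ p6) ∨ ((((p4 → p2) ∧ p3) → (¬(¬(p2 ∧ p4) → p3) ∧ (p2 ∧ p3))) → p5))) = True → True = True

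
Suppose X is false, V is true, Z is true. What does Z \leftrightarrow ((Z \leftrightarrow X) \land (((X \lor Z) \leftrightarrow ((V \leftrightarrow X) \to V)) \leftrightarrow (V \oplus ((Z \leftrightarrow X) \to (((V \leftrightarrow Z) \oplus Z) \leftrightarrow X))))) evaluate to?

F

Z \leftrightarrow X = T \leftrightarrow F = F
X \lor Z = F \lor T = T
V \leftrightarrow X = T \leftrightarrow F = F
(V \leftrightarrow X) \to V = F \to T = T
(X \lor Z) \leftrightarrow ((V \leftrightarrow X) \to V) = T \leftrightarrow T = T
Z \leftrightarrow X = T \leftrightarrow F = F
V \leftrightarrow Z = T \leftrightarrow T = T
(V \leftrightarrow Z) \oplus Z = T \oplus T = F
((V \leftrightarrow Z) \oplus Z) \leftrightarrow X = F \leftrightarrow F = T
(Z \leftrightarrow X) \to (((V \leftrightarrow Z) \oplus Z) \leftrightarrow X) = F \to T = T
V \oplus ((Z \leftrightarrow X) \to (((V \leftrightarrow Z) \oplus Z) \leftrightarrow X)) = T \oplus T = F
((X \lor Z) \leftrightarrow ((V \leftrightarrow X) \to V)) \leftrightarrow (V \oplus ((Z \leftrightarrow X) \to (((V \leftrightarrow Z) \oplus Z) \leftrightarrow X))) = T \leftrightarrow F = F
(Z \leftrightarrow X) \land (((X \lor Z) \leftrightarrow ((V \leftrightarrow X) \to V)) \leftrightarrow (V \oplus ((Z \leftrightarrow X) \to (((V \leftrightarrow Z) \oplus Z) \leftrightarrow X)))) = F \land F = F
Z \leftrightarrow ((Z \leftrightarrow X) \land (((X \lor Z) \leftrightarrow ((V \leftrightarrow X) \to V)) \leftrightarrow (V \oplus ((Z \leftrightarrow X) \to (((V \leftrightarrow Z) \oplus Z) \leftrightarrow X))))) = T \leftrightarrow F = F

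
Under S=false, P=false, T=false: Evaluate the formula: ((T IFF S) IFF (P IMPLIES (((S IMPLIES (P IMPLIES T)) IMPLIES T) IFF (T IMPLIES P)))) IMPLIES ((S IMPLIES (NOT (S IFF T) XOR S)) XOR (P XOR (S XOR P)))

T IFF S = false IFF false = true
P IMPLIES T = false IMPLIES false = true
S IMPLIES (P IMPLIES T) = false IMPLIES true = true
(S IMPLIES (P IMPLIES T)) IMPLIES T = true IMPLIES false = false
T IMPLIES P = false IMPLIES false = true
((S IMPLIES (P IMPLIES T)) IMPLIES T) IFF (T IMPLIES P) = false IFF true = false
P IMPLIES (((S IMPLIES (P IMPLIES T)) IMPLIES T) IFF (T IMPLIES P)) = false IMPLIES false = true
(T IFF S) IFF (P IMPLIES (((S IMPLIES (P IMPLIES T)) IMPLIES T) IFF (T IMPLIES P))) = true IFF true = true
S IFF T = false IFF false = true
NOT (S IFF T) = NOT true = false
NOT (S IFF T) XOR S = false XOR false = false
S IMPLIES (NOT (S IFF T) XOR S) = false IMPLIES false = true
S XOR P = false XOR false = false
P XOR (S XOR P) = false XOR false = false
(S IMPLIES (NOT (S IFF T) XOR S)) XOR (P XOR (S XOR P)) = true XOR false = true
((T IFF S) IFF (P IMPLIES (((S IMPLIES (P IMPLIES T)) IMPLIES T) IFF (T IMPLIES P)))) IMPLIES ((S IMPLIES (NOT (S IFF T) XOR S)) XOR (P XOR (S XOR P))) = true IMPLIES true = true

true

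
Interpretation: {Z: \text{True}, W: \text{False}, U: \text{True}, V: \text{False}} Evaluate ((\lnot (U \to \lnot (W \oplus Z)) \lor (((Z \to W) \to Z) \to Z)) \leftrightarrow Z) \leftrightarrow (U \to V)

\text{False}

W \oplus Z = \text{False} \oplus \text{True} = \text{True}
\lnot (W \oplus Z) = \lnot \text{True} = \text{False}
U \to \lnot (W \oplus Z) = \text{True} \to \text{False} = \text{False}
\lnot (U \to \lnot (W \oplus Z)) = \lnot \text{False} = \text{True}
Z \to W = \text{True} \to \text{False} = \text{False}
(Z \to W) \to Z = \text{False} \to \text{True} = \text{True}
((Z \to W) \to Z) \to Z = \text{True} \to \text{True} = \text{True}
\lnot (U \to \lnot (W \oplus Z)) \lor (((Z \to W) \to Z) \to Z) = \text{True} \lor \text{True} = \text{True}
(\lnot (U \to \lnot (W \oplus Z)) \lor (((Z \to W) \to Z) \to Z)) \leftrightarrow Z = \text{True} \leftrightarrow \text{True} = \text{True}
U \to V = \text{True} \to \text{False} = \text{False}
((\lnot (U \to \lnot (W \oplus Z)) \lor (((Z \to W) \to Z) \to Z)) \leftrightarrow Z) \leftrightarrow (U \to V) = \text{True} \leftrightarrow \text{False} = \text{False}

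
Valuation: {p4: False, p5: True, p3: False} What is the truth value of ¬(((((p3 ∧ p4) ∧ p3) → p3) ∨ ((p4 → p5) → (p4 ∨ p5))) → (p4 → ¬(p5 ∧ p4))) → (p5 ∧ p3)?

p3 ∧ p4 = False ∧ False = False
(p3 ∧ p4) ∧ p3 = False ∧ False = False
((p3 ∧ p4) ∧ p3) → p3 = False → False = True
p4 → p5 = False → True = True
p4 ∨ p5 = False ∨ True = True
(p4 → p5) → (p4 ∨ p5) = True → True = True
(((p3 ∧ p4) ∧ p3) → p3) ∨ ((p4 → p5) → (p4 ∨ p5)) = True ∨ True = True
p5 ∧ p4 = True ∧ False = False
¬(p5 ∧ p4) = ¬False = True
p4 → ¬(p5 ∧ p4) = False → True = True
((((p3 ∧ p4) ∧ p3) → p3) ∨ ((p4 → p5) → (p4 ∨ p5))) → (p4 → ¬(p5 ∧ p4)) = True → True = True
¬(((((p3 ∧ p4) ∧ p3) → p3) ∨ ((p4 → p5) → (p4 ∨ p5))) → (p4 → ¬(p5 ∧ p4))) = ¬True = False
p5 ∧ p3 = True ∧ False = False
¬(((((p3 ∧ p4) ∧ p3) → p3) ∨ ((p4 → p5) → (p4 ∨ p5))) → (p4 → ¬(p5 ∧ p4))) → (p5 ∧ p3) = False → False = True

True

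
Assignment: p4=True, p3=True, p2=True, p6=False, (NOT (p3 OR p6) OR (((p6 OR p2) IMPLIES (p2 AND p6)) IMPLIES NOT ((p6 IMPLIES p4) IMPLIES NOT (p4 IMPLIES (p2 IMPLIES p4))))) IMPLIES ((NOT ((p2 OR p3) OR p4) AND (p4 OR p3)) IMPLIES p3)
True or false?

p3 OR p6 = True OR False = True
NOT (p3 OR p6) = NOT True = False
p6 OR p2 = False OR True = True
p2 AND p6 = True AND False = False
(p6 OR p2) IMPLIES (p2 AND p6) = True IMPLIES False = False
p6 IMPLIES p4 = False IMPLIES True = True
p2 IMPLIES p4 = True IMPLIES True = True
p4 IMPLIES (p2 IMPLIES p4) = True IMPLIES True = True
NOT (p4 IMPLIES (p2 IMPLIES p4)) = NOT True = False
(p6 IMPLIES p4) IMPLIES NOT (p4 IMPLIES (p2 IMPLIES p4)) = True IMPLIES False = False
NOT ((p6 IMPLIES p4) IMPLIES NOT (p4 IMPLIES (p2 IMPLIES p4))) = NOT False = True
((p6 OR p2) IMPLIES (p2 AND p6)) IMPLIES NOT ((p6 IMPLIES p4) IMPLIES NOT (p4 IMPLIES (p2 IMPLIES p4))) = False IMPLIES True = True
NOT (p3 OR p6) OR (((p6 OR p2) IMPLIES (p2 AND p6)) IMPLIES NOT ((p6 IMPLIES p4) IMPLIES NOT (p4 IMPLIES (p2 IMPLIES p4)))) = False OR True = True
p2 OR p3 = True OR True = True
(p2 OR p3) OR p4 = True OR True = True
NOT ((p2 OR p3) OR p4) = NOT True = False
p4 OR p3 = True OR True = True
NOT ((p2 OR p3) OR p4) AND (p4 OR p3) = False AND True = False
(NOT ((p2 OR p3) OR p4) AND (p4 OR p3)) IMPLIES p3 = False IMPLIES True = True
(NOT (p3 OR p6) OR (((p6 OR p2) IMPLIES (p2 AND p6)) IMPLIES NOT ((p6 IMPLIES p4) IMPLIES NOT (p4 IMPLIES (p2 IMPLIES p4))))) IMPLIES ((NOT ((p2 OR p3) OR p4) AND (p4 OR p3)) IMPLIES p3) = True IMPLIES True = True

True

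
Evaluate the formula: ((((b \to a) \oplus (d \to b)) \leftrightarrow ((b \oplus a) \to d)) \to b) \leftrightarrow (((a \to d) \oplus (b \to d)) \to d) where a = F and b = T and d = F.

F

b \to a = T \to F = F
d \to b = F \to T = T
(b \to a) \oplus (d \to b) = F \oplus T = T
b \oplus a = T \oplus F = T
(b \oplus a) \to d = T \to F = F
((b \to a) \oplus (d \to b)) \leftrightarrow ((b \oplus a) \to d) = T \leftrightarrow F = F
(((b \to a) \oplus (d \to b)) \leftrightarrow ((b \oplus a) \to d)) \to b = F \to T = T
a \to d = F \to F = T
b \to d = T \to F = F
(a \to d) \oplus (b \to d) = T \oplus F = T
((a \to d) \oplus (b \to d)) \to d = T \to F = F
((((b \to a) \oplus (d \to b)) \leftrightarrow ((b \oplus a) \to d)) \to b) \leftrightarrow (((a \to d) \oplus (b \to d)) \to d) = T \leftrightarrow F = F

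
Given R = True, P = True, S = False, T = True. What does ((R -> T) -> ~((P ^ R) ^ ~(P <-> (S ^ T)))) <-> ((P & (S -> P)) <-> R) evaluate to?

R -> T = True -> True = True
P ^ R = True ^ True = False
S ^ T = False ^ True = True
P <-> (S ^ T) = True <-> True = True
~(P <-> (S ^ T)) = ~True = False
(P ^ R) ^ ~(P <-> (S ^ T)) = False ^ False = False
~((P ^ R) ^ ~(P <-> (S ^ T))) = ~False = True
(R -> T) -> ~((P ^ R) ^ ~(P <-> (S ^ T))) = True -> True = True
S -> P = False -> True = True
P & (S -> P) = True & True = True
(P & (S -> P)) <-> R = True <-> True = True
((R -> T) -> ~((P ^ R) ^ ~(P <-> (S ^ T)))) <-> ((P & (S -> P)) <-> R) = True <-> True = True

True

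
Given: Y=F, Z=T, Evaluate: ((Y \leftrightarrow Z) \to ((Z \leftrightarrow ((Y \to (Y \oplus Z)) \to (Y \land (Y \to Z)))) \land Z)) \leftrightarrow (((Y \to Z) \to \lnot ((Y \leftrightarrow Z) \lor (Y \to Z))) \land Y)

Y \leftrightarrow Z = F \leftrightarrow T = F
Y \oplus Z = F \oplus T = T
Y \to (Y \oplus Z) = F \to T = T
Y \to Z = F \to T = T
Y \land (Y \to Z) = F \land T = F
(Y \to (Y \oplus Z)) \to (Y \land (Y \to Z)) = T \to F = F
Z \leftrightarrow ((Y \to (Y \oplus Z)) \to (Y \land (Y \to Z))) = T \leftrightarrow F = F
(Z \leftrightarrow ((Y \to (Y \oplus Z)) \to (Y \land (Y \to Z)))) \land Z = F \land T = F
(Y \leftrightarrow Z) \to ((Z \leftrightarrow ((Y \to (Y \oplus Z)) \to (Y \land (Y \to Z)))) \land Z) = F \to F = T
Y \to Z = F \to T = T
Y \leftrightarrow Z = F \leftrightarrow T = F
Y \to Z = F \to T = T
(Y \leftrightarrow Z) \lor (Y \to Z) = F \lor T = T
\lnot ((Y \leftrightarrow Z) \lor (Y \to Z)) = \lnot T = F
(Y \to Z) \to \lnot ((Y \leftrightarrow Z) \lor (Y \to Z)) = T \to F = F
((Y \to Z) \to \lnot ((Y \leftrightarrow Z) \lor (Y \to Z))) \land Y = F \land F = F
((Y \leftrightarrow Z) \to ((Z \leftrightarrow ((Y \to (Y \oplus Z)) \to (Y \land (Y \to Z)))) \land Z)) \leftrightarrow (((Y \to Z) \to \lnot ((Y \leftrightarrow Z) \lor (Y \to Z))) \land Y) = T \leftrightarrow F = F

F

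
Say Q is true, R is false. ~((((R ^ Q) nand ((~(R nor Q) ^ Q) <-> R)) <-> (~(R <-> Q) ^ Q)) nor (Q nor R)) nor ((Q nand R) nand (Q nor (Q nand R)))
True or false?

R ^ Q = False ^ True = True
R nor Q = False nor True = False
~(R nor Q) = ~False = True
~(R nor Q) ^ Q = True ^ True = False
(~(R nor Q) ^ Q) <-> R = False <-> False = True
(R ^ Q) nand ((~(R nor Q) ^ Q) <-> R) = True nand True = False
R <-> Q = False <-> True = False
~(R <-> Q) = ~False = True
~(R <-> Q) ^ Q = True ^ True = False
((R ^ Q) nand ((~(R nor Q) ^ Q) <-> R)) <-> (~(R <-> Q) ^ Q) = False <-> False = True
Q nor R = True nor False = False
(((R ^ Q) nand ((~(R nor Q) ^ Q) <-> R)) <-> (~(R <-> Q) ^ Q)) nor (Q nor R) = True nor False = False
~((((R ^ Q) nand ((~(R nor Q) ^ Q) <-> R)) <-> (~(R <-> Q) ^ Q)) nor (Q nor R)) = ~False = True
Q nand R = True nand False = True
Q nand R = True nand False = True
Q nor (Q nand R) = True nor True = False
(Q nand R) nand (Q nor (Q nand R)) = True nand False = True
~((((R ^ Q) nand ((~(R nor Q) ^ Q) <-> R)) <-> (~(R <-> Q) ^ Q)) nor (Q nor R)) nor ((Q nand R) nand (Q nor (Q nand R))) = True nor True = False

False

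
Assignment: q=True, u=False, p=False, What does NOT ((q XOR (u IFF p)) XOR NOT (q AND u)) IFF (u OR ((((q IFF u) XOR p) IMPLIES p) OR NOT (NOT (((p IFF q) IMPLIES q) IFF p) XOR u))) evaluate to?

False

Substituting q=True, u=False, p=False:
u IFF p = False IFF False = True
q XOR (u IFF p) = True XOR True = False
q AND u = True AND False = False
NOT (q AND u) = NOT False = True
(q XOR (u IFF p)) XOR NOT (q AND u) = False XOR True = True
NOT ((q XOR (u IFF p)) XOR NOT (q AND u)) = NOT True = False
q IFF u = True IFF False = False
(q IFF u) XOR p = False XOR False = False
((q IFF u) XOR p) IMPLIES p = False IMPLIES False = True
p IFF q = False IFF True = False
(p IFF q) IMPLIES q = False IMPLIES True = True
((p IFF q) IMPLIES q) IFF p = True IFF False = False
NOT (((p IFF q) IMPLIES q) IFF p) = NOT False = True
NOT (((p IFF q) IMPLIES q) IFF p) XOR u = True XOR False = True
NOT (NOT (((p IFF q) IMPLIES q) IFF p) XOR u) = NOT True = False
(((q IFF u) XOR p) IMPLIES p) OR NOT (NOT (((p IFF q) IMPLIES q) IFF p) XOR u) = True OR False = True
u OR ((((q IFF u) XOR p) IMPLIES p) OR NOT (NOT (((p IFF q) IMPLIES q) IFF p) XOR u)) = False OR True = True
NOT ((q XOR (u IFF p)) XOR NOT (q AND u)) IFF (u OR ((((q IFF u) XOR p) IMPLIES p) OR NOT (NOT (((p IFF q) IMPLIES q) IFF p) XOR u))) = False IFF True = False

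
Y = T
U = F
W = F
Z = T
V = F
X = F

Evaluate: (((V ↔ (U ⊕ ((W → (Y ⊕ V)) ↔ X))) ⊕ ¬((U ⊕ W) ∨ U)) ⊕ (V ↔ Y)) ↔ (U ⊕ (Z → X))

Y ⊕ V = T ⊕ F = T
W → (Y ⊕ V) = F → T = T
(W → (Y ⊕ V)) ↔ X = T ↔ F = F
U ⊕ ((W → (Y ⊕ V)) ↔ X) = F ⊕ F = F
V ↔ (U ⊕ ((W → (Y ⊕ V)) ↔ X)) = F ↔ F = T
U ⊕ W = F ⊕ F = F
(U ⊕ W) ∨ U = F ∨ F = F
¬((U ⊕ W) ∨ U) = ¬F = T
(V ↔ (U ⊕ ((W → (Y ⊕ V)) ↔ X))) ⊕ ¬((U ⊕ W) ∨ U) = T ⊕ T = F
V ↔ Y = F ↔ T = F
((V ↔ (U ⊕ ((W → (Y ⊕ V)) ↔ X))) ⊕ ¬((U ⊕ W) ∨ U)) ⊕ (V ↔ Y) = F ⊕ F = F
Z → X = T → F = F
U ⊕ (Z → X) = F ⊕ F = F
(((V ↔ (U ⊕ ((W → (Y ⊕ V)) ↔ X))) ⊕ ¬((U ⊕ W) ∨ U)) ⊕ (V ↔ Y)) ↔ (U ⊕ (Z → X)) = F ↔ F = T

T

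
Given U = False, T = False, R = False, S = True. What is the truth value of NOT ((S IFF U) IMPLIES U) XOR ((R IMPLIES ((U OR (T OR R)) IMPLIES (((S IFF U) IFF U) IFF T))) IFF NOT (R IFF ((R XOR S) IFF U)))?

False

S IFF U = True IFF False = False
(S IFF U) IMPLIES U = False IMPLIES False = True
NOT ((S IFF U) IMPLIES U) = NOT True = False
T OR R = False OR False = False
U OR (T OR R) = False OR False = False
S IFF U = True IFF False = False
(S IFF U) IFF U = False IFF False = True
((S IFF U) IFF U) IFF T = True IFF False = False
(U OR (T OR R)) IMPLIES (((S IFF U) IFF U) IFF T) = False IMPLIES False = True
R IMPLIES ((U OR (T OR R)) IMPLIES (((S IFF U) IFF U) IFF T)) = False IMPLIES True = True
R XOR S = False XOR True = True
(R XOR S) IFF U = True IFF False = False
R IFF ((R XOR S) IFF U) = False IFF False = True
NOT (R IFF ((R XOR S) IFF U)) = NOT True = False
(R IMPLIES ((U OR (T OR R)) IMPLIES (((S IFF U) IFF U) IFF T))) IFF NOT (R IFF ((R XOR S) IFF U)) = True IFF False = False
NOT ((S IFF U) IMPLIES U) XOR ((R IMPLIES ((U OR (T OR R)) IMPLIES (((S IFF U) IFF U) IFF T))) IFF NOT (R IFF ((R XOR S) IFF U))) = False XOR False = False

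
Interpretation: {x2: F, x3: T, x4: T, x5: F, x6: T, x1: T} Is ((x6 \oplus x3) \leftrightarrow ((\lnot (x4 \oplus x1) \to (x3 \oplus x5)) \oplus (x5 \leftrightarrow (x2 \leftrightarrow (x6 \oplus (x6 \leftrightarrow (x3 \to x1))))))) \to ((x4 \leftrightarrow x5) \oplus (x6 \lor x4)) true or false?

Substituting x2=F, x3=T, x4=T, x5=F, x6=T, x1=T:
x6 \oplus x3 = T \oplus T = F
x4 \oplus x1 = T \oplus T = F
\lnot (x4 \oplus x1) = \lnot F = T
x3 \oplus x5 = T \oplus F = T
\lnot (x4 \oplus x1) \to (x3 \oplus x5) = T \to T = T
x3 \to x1 = T \to T = T
x6 \leftrightarrow (x3 \to x1) = T \leftrightarrow T = T
x6 \oplus (x6 \leftrightarrow (x3 \to x1)) = T \oplus T = F
x2 \leftrightarrow (x6 \oplus (x6 \leftrightarrow (x3 \to x1))) = F \leftrightarrow F = T
x5 \leftrightarrow (x2 \leftrightarrow (x6 \oplus (x6 \leftrightarrow (x3 \to x1)))) = F \leftrightarrow T = F
(\lnot (x4 \oplus x1) \to (x3 \oplus x5)) \oplus (x5 \leftrightarrow (x2 \leftrightarrow (x6 \oplus (x6 \leftrightarrow (x3 \to x1))))) = T \oplus F = T
(x6 \oplus x3) \leftrightarrow ((\lnot (x4 \oplus x1) \to (x3 \oplus x5)) \oplus (x5 \leftrightarrow (x2 \leftrightarrow (x6 \oplus (x6 \leftrightarrow (x3 \to x1)))))) = F \leftrightarrow T = F
x4 \leftrightarrow x5 = T \leftrightarrow F = F
x6 \lor x4 = T \lor T = T
(x4 \leftrightarrow x5) \oplus (x6 \lor x4) = F \oplus T = T
((x6 \oplus x3) \leftrightarrow ((\lnot (x4 \oplus x1) \to (x3 \oplus x5)) \oplus (x5 \leftrightarrow (x2 \leftrightarrow (x6 \oplus (x6 \leftrightarrow (x3 \to x1))))))) \to ((x4 \leftrightarrow x5) \oplus (x6 \lor x4)) = F \to T = T

T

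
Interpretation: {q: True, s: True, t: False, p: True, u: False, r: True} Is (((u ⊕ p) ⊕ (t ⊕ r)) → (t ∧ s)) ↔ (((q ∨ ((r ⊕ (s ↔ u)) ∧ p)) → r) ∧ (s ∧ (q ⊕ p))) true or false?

Substituting q=True, s=True, t=False, p=True, u=False, r=True:
u ⊕ p = False ⊕ True = True
t ⊕ r = False ⊕ True = True
(u ⊕ p) ⊕ (t ⊕ r) = True ⊕ True = False
t ∧ s = False ∧ True = False
((u ⊕ p) ⊕ (t ⊕ r)) → (t ∧ s) = False → False = True
s ↔ u = True ↔ False = False
r ⊕ (s ↔ u) = True ⊕ False = True
(r ⊕ (s ↔ u)) ∧ p = True ∧ True = True
q ∨ ((r ⊕ (s ↔ u)) ∧ p) = True ∨ True = True
(q ∨ ((r ⊕ (s ↔ u)) ∧ p)) → r = True → True = True
q ⊕ p = True ⊕ True = False
s ∧ (q ⊕ p) = True ∧ False = False
((q ∨ ((r ⊕ (s ↔ u)) ∧ p)) → r) ∧ (s ∧ (q ⊕ p)) = True ∧ False = False
(((u ⊕ p) ⊕ (t ⊕ r)) → (t ∧ s)) ↔ (((q ∨ ((r ⊕ (s ↔ u)) ∧ p)) → r) ∧ (s ∧ (q ⊕ p))) = True ↔ False = False

False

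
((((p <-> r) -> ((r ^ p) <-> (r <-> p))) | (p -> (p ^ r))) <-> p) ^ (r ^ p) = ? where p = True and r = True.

False

Substituting p=True, r=True:
p <-> r = True <-> True = True
r ^ p = True ^ True = False
r <-> p = True <-> True = True
(r ^ p) <-> (r <-> p) = False <-> True = False
(p <-> r) -> ((r ^ p) <-> (r <-> p)) = True -> False = False
p ^ r = True ^ True = False
p -> (p ^ r) = True -> False = False
((p <-> r) -> ((r ^ p) <-> (r <-> p))) | (p -> (p ^ r)) = False | False = False
(((p <-> r) -> ((r ^ p) <-> (r <-> p))) | (p -> (p ^ r))) <-> p = False <-> True = False
r ^ p = True ^ True = False
((((p <-> r) -> ((r ^ p) <-> (r <-> p))) | (p -> (p ^ r))) <-> p) ^ (r ^ p) = False ^ False = False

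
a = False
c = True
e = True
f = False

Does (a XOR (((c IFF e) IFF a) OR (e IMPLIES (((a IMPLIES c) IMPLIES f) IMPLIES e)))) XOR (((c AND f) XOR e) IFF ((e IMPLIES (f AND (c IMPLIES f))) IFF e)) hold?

True

c IFF e = True IFF True = True
(c IFF e) IFF a = True IFF False = False
a IMPLIES c = False IMPLIES True = True
(a IMPLIES c) IMPLIES f = True IMPLIES False = False
((a IMPLIES c) IMPLIES f) IMPLIES e = False IMPLIES True = True
e IMPLIES (((a IMPLIES c) IMPLIES f) IMPLIES e) = True IMPLIES True = True
((c IFF e) IFF a) OR (e IMPLIES (((a IMPLIES c) IMPLIES f) IMPLIES e)) = False OR True = True
a XOR (((c IFF e) IFF a) OR (e IMPLIES (((a IMPLIES c) IMPLIES f) IMPLIES e))) = False XOR True = True
c AND f = True AND False = False
(c AND f) XOR e = False XOR True = True
c IMPLIES f = True IMPLIES False = False
f AND (c IMPLIES f) = False AND False = False
e IMPLIES (f AND (c IMPLIES f)) = True IMPLIES False = False
(e IMPLIES (f AND (c IMPLIES f))) IFF e = False IFF True = False
((c AND f) XOR e) IFF ((e IMPLIES (f AND (c IMPLIES f))) IFF e) = True IFF False = False
(a XOR (((c IFF e) IFF a) OR (e IMPLIES (((a IMPLIES c) IMPLIES f) IMPLIES e)))) XOR (((c AND f) XOR e) IFF ((e IMPLIES (f AND (c IMPLIES f))) IFF e)) = True XOR False = True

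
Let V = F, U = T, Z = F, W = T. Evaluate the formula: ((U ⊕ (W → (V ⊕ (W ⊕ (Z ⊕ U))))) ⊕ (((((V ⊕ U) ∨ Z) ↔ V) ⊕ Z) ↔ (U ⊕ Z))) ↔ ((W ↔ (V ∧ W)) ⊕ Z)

Z ⊕ U = F ⊕ T = T
W ⊕ (Z ⊕ U) = T ⊕ T = F
V ⊕ (W ⊕ (Z ⊕ U)) = F ⊕ F = F
W → (V ⊕ (W ⊕ (Z ⊕ U))) = T → F = F
U ⊕ (W → (V ⊕ (W ⊕ (Z ⊕ U)))) = T ⊕ F = T
V ⊕ U = F ⊕ T = T
(V ⊕ U) ∨ Z = T ∨ F = T
((V ⊕ U) ∨ Z) ↔ V = T ↔ F = F
(((V ⊕ U) ∨ Z) ↔ V) ⊕ Z = F ⊕ F = F
U ⊕ Z = T ⊕ F = T
((((V ⊕ U) ∨ Z) ↔ V) ⊕ Z) ↔ (U ⊕ Z) = F ↔ T = F
(U ⊕ (W → (V ⊕ (W ⊕ (Z ⊕ U))))) ⊕ (((((V ⊕ U) ∨ Z) ↔ V) ⊕ Z) ↔ (U ⊕ Z)) = T ⊕ F = T
V ∧ W = F ∧ T = F
W ↔ (V ∧ W) = T ↔ F = F
(W ↔ (V ∧ W)) ⊕ Z = F ⊕ F = F
((U ⊕ (W → (V ⊕ (W ⊕ (Z ⊕ U))))) ⊕ (((((V ⊕ U) ∨ Z) ↔ V) ⊕ Z) ↔ (U ⊕ Z))) ↔ ((W ↔ (V ∧ W)) ⊕ Z) = T ↔ F = F

F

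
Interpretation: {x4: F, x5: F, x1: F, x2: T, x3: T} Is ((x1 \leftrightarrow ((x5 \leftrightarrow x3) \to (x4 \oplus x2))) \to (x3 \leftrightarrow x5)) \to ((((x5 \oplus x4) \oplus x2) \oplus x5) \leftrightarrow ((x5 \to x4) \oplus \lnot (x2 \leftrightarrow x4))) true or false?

F

x5 \leftrightarrow x3 = F \leftrightarrow T = F
x4 \oplus x2 = F \oplus T = T
(x5 \leftrightarrow x3) \to (x4 \oplus x2) = F \to T = T
x1 \leftrightarrow ((x5 \leftrightarrow x3) \to (x4 \oplus x2)) = F \leftrightarrow T = F
x3 \leftrightarrow x5 = T \leftrightarrow F = F
(x1 \leftrightarrow ((x5 \leftrightarrow x3) \to (x4 \oplus x2))) \to (x3 \leftrightarrow x5) = F \to F = T
x5 \oplus x4 = F \oplus F = F
(x5 \oplus x4) \oplus x2 = F \oplus T = T
((x5 \oplus x4) \oplus x2) \oplus x5 = T \oplus F = T
x5 \to x4 = F \to F = T
x2 \leftrightarrow x4 = T \leftrightarrow F = F
\lnot (x2 \leftrightarrow x4) = \lnot F = T
(x5 \to x4) \oplus \lnot (x2 \leftrightarrow x4) = T \oplus T = F
(((x5 \oplus x4) \oplus x2) \oplus x5) \leftrightarrow ((x5 \to x4) \oplus \lnot (x2 \leftrightarrow x4)) = T \leftrightarrow F = F
((x1 \leftrightarrow ((x5 \leftrightarrow x3) \to (x4 \oplus x2))) \to (x3 \leftrightarrow x5)) \to ((((x5 \oplus x4) \oplus x2) \oplus x5) \leftrightarrow ((x5 \to x4) \oplus \lnot (x2 \leftrightarrow x4))) = T \to F = F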